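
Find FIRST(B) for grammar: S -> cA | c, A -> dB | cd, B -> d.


Per alternative of B: FIRST(d) = {d}
FIRST(B) = {d}


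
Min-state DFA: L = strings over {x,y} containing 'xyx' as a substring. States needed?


KMP-style automaton: 3 progress states + 1 absorbing accept = 4
Minimal DFA: 4 states


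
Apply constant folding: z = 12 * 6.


12 * 6 = 72 at compile time
Optimized: z = 72


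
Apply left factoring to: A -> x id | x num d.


Common prefix: 'x'
Factored: A -> x A', A' -> id | num d


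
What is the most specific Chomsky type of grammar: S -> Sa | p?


Left-linear: every RHS is a terminal or one nonterminal followed by a terminal
Classification: Type 3 (Regular)


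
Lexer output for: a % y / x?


Scan left to right, longest-match per lexeme
Tokens: ID(a), OP(%), ID(y), OP(/), ID(x)


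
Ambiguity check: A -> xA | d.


right-linear, alternatives start with distinct terminals 'x' vs 'd': unique leftmost derivation
Unambiguous


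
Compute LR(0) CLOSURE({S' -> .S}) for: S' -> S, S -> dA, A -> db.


Start: S' -> .S
For each item with dot before a nonterminal B, add B -> .γ for every B-production
Closure: [S' -> .S, S -> .dA]


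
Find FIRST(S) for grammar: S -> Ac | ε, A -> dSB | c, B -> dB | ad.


Per alternative of S: FIRST(Ac) = {c, d}; FIRST(ε) = {ε}
FIRST(S) = {c, d, ε}


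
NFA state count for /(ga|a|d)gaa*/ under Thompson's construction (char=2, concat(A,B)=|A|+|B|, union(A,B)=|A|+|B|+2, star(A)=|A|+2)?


Syntax tree has 7 char leaf(s), 2 union(s), 1 star(s)
chars contribute 7×2 = 14; each union adds +2; each star adds +2
Total: 14 + 4 + 2 = 20 states


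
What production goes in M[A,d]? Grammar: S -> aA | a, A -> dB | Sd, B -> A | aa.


For [A, d]: 'd' ∈ FIRST(dB)
Entry: A -> dB


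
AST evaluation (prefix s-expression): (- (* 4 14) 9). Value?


Evaluate inner: (* 4 14) = 56
Evaluate root: (- 56 9) = 47
Result: 47


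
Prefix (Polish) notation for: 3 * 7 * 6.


left-to-right (same/higher precedence on left): tree is (* (* 3 7) 6)
Prefix: * * 3 7 6


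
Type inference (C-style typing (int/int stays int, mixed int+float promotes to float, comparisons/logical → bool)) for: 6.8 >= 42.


Operand types: float >= int
Rule: comparison yields bool
Result type: bool


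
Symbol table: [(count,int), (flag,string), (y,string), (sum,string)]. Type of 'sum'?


Lookup 'sum' → type string


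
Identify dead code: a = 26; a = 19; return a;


first assignment to a is overwritten before any read
Dead: 'a = 26'


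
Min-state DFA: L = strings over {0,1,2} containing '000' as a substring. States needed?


KMP-style automaton: 3 progress states + 1 absorbing accept = 4
Minimal DFA: 4 states


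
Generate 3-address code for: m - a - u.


Break into single-operator statements:
t1 = m - a
t2 = t1 - u


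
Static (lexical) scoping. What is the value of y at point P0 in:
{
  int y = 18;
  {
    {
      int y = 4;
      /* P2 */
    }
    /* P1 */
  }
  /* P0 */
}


y declared in the same block as P0
y = 18


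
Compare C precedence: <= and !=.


'<=' is relational (level 7); '!=' is equality (level 6)
Higher level binds tighter
'<=' has higher precedence than '!='


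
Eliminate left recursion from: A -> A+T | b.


Left-recursive alternatives: A+T; non-recursive: b
Introduce A': A -> bA', A' -> +TA' | ε


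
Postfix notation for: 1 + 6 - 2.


Left to right (same or higher precedence on left)
Postfix: 1 6 + 2 -


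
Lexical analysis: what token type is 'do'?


Pattern: reserved word
Type: KEYWORD


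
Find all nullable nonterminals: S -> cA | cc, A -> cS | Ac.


A nonterminal is nullable iff some alternative derives ε (directly, or every symbol in it is nullable)
Nullable: {}


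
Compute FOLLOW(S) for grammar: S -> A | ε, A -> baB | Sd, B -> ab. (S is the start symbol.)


$ ∈ FOLLOW(S). For each A -> αBβ: add FIRST(β)\{ε} to FOLLOW(B); if β nullable, add FOLLOW(A).
FOLLOW(S) = {$, d}


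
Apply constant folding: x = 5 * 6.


5 * 6 = 30 at compile time
Optimized: x = 30


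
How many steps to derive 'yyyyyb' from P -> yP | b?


Derivation: P => yP => yyP => yyyP => yyyyP => yyyyyP => yyyyyb
Steps: 6


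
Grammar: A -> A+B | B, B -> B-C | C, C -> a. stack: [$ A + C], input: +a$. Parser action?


'C' (not preceded by B-) is the handle for B -> C
Action: reduce (B -> C)


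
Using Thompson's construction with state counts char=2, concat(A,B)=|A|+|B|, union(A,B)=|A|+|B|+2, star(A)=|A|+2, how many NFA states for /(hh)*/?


Syntax tree has 2 char leaf(s), 0 union(s), 1 star(s)
chars contribute 2×2 = 4; each union adds +2; each star adds +2
Total: 4 + 0 + 2 = 6 states


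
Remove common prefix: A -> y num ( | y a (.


Common prefix: 'y'
Factored: A -> y A', A' -> num ( | a (


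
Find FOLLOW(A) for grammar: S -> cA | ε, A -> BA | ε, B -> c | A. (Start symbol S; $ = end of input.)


$ ∈ FOLLOW(S). For each A -> αBβ: add FIRST(β)\{ε} to FOLLOW(B); if β nullable, add FOLLOW(A).
FOLLOW(A) = {$, c}


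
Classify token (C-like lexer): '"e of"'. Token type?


Pattern: double-quoted sequence
Type: STRING_LITERAL


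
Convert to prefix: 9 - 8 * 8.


'*' binds tighter: tree is (- 9 (* 8 8))
Prefix: - 9 * 8 8


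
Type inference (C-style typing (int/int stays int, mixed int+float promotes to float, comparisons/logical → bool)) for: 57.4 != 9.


Operand types: float != int
Rule: comparison yields bool
Result type: bool


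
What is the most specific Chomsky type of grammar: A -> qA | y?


Right-linear: every RHS is a terminal or a terminal followed by one nonterminal
Classification: Type 3 (Regular)


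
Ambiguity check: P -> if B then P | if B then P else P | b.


dangling else: 'if B then if B then b else b' parses two ways
Ambiguous


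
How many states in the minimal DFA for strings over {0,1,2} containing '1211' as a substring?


KMP-style automaton: 4 progress states + 1 absorbing accept = 5
Minimal DFA: 5 states


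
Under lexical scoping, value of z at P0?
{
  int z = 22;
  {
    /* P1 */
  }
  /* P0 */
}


z declared in the same block as P0
z = 22


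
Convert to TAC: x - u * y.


Break into single-operator statements:
t1 = u * y
t2 = x - t1


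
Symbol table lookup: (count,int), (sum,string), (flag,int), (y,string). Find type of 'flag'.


Lookup 'flag' → type int


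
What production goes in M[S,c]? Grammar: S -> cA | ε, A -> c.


For [S, c]: 'c' ∈ FIRST(cA)
Entry: S -> cA


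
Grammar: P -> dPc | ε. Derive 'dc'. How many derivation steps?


Derivation: P => dPc => dc
Steps: 2


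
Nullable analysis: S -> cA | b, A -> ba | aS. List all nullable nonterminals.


A nonterminal is nullable iff some alternative derives ε (directly, or every symbol in it is nullable)
Nullable: {}


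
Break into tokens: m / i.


Scan left to right, longest-match per lexeme
Tokens: ID(m), OP(/), ID(i)


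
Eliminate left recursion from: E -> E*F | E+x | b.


Left-recursive alternatives: E*F, E+x; non-recursive: b
Introduce E': E -> bE', E' -> *FE' | +xE' | ε


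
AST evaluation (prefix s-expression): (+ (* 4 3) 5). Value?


Evaluate inner: (* 4 3) = 12
Evaluate root: (+ 12 5) = 17
Result: 17


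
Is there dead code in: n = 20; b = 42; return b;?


n is assigned but never read
Dead: 'n = 20'


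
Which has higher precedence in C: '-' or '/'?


'/' is multiplicative (level 10); '-' is additive (level 9)
Higher level binds tighter
'/' has higher precedence than '-'


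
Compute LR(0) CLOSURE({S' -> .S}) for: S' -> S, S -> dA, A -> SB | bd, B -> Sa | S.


Start: S' -> .S
For each item with dot before a nonterminal B, add B -> .γ for every B-production
Closure: [S' -> .S, S -> .dA]


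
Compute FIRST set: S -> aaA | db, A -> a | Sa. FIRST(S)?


Per alternative of S: FIRST(aaA) = {a}; FIRST(db) = {d}
FIRST(S) = {a, d}


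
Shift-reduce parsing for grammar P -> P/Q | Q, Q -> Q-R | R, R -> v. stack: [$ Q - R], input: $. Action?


handle 'Q-R' on top
Action: reduce (Q -> Q-R)


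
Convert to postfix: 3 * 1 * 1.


Left to right (same or higher precedence on left)
Postfix: 3 1 * 1 *


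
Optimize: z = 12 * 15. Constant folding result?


12 * 15 = 180 at compile time
Optimized: z = 180


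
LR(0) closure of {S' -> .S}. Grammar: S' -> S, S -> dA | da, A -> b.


Start: S' -> .S
For each item with dot before a nonterminal B, add B -> .γ for every B-production
Closure: [S' -> .S, S -> .dA, S -> .da]


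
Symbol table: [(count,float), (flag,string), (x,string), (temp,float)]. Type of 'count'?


Lookup 'count' → type float


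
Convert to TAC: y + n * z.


Break into single-operator statements:
t1 = n * z
t2 = y + t1


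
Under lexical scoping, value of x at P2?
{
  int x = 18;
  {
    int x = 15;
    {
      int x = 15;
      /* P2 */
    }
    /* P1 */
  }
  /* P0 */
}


x declared in the same block as P2
x = 15


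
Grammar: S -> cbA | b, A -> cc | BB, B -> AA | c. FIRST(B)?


Per alternative of B: FIRST(AA) = {c}; FIRST(c) = {c}
FIRST(B) = {c}


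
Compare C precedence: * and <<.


'*' is multiplicative (level 10); '<<' is shift (level 8)
Higher level binds tighter
'*' has higher precedence than '<<'


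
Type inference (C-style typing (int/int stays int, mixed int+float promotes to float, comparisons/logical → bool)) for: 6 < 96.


Operand types: int < int
Rule: comparison yields bool
Result type: bool


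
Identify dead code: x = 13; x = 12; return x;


first assignment to x is overwritten before any read
Dead: 'x = 13'


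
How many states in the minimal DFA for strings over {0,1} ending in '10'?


Track the longest suffix of input matching a prefix of '10': 3 classes (prefixes of length 0..2)
Minimal DFA: 3 states


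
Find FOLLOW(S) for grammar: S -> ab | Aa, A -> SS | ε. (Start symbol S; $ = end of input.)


$ ∈ FOLLOW(S). For each A -> αBβ: add FIRST(β)\{ε} to FOLLOW(B); if β nullable, add FOLLOW(A).
FOLLOW(S) = {$, a}


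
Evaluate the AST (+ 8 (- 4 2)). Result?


Evaluate inner: (- 4 2) = 2
Evaluate root: (+ 8 2) = 10
Result: 10


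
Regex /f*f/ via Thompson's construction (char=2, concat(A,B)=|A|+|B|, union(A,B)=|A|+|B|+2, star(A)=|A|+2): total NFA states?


Syntax tree has 2 char leaf(s), 0 union(s), 1 star(s)
chars contribute 2×2 = 4; each union adds +2; each star adds +2
Total: 4 + 0 + 2 = 6 states


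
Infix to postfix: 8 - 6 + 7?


Left to right (same or higher precedence on left)
Postfix: 8 6 - 7 +


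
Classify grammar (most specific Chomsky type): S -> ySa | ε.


Single nonterminal LHS, but y^n a^n is not regular
Classification: Type 2 (Context-Free)


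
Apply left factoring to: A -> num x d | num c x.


Common prefix: 'num'
Factored: A -> num A', A' -> x d | c x


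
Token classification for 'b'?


Pattern: letter/underscore followed by alphanumerics, not a keyword
Type: IDENTIFIER


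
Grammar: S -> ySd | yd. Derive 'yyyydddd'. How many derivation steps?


Derivation: S => ySd => yySdd => yyySddd => yyyydddd
Steps: 4


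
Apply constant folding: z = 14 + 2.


14 + 2 = 16 at compile time
Optimized: z = 16


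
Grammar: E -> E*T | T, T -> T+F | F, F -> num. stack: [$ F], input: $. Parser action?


'F' (not preceded by T+) is the handle for T -> F
Action: reduce (T -> F)


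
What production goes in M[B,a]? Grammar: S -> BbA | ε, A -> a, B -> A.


For [B, a]: 'a' ∈ FIRST(A)
Entry: B -> A


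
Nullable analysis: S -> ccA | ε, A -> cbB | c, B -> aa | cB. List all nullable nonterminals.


A nonterminal is nullable iff some alternative derives ε (directly, or every symbol in it is nullable)
Nullable: {S}


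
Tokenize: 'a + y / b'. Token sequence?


Scan left to right, longest-match per lexeme
Tokens: ID(a), OP(+), ID(y), OP(/), ID(b)


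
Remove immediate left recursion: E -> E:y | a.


Left-recursive alternatives: E:y; non-recursive: a
Introduce E': E -> aE', E' -> :yE' | ε


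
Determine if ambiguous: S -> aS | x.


right-linear, alternatives start with distinct terminals 'a' vs 'x': unique leftmost derivation
Unambiguous


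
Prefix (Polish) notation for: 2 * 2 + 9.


left-to-right (same/higher precedence on left): tree is (+ (* 2 2) 9)
Prefix: + * 2 2 9


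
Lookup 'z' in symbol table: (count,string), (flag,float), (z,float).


Lookup 'z' → type float


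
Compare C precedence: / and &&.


'/' is multiplicative (level 10); '&&' is logical AND (level 2)
Higher level binds tighter
'/' has higher precedence than '&&'


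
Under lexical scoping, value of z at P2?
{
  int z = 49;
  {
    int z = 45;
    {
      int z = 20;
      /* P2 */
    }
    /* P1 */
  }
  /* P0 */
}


z declared in the same block as P2
z = 20


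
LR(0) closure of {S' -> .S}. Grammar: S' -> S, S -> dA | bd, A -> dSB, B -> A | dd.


Start: S' -> .S
For each item with dot before a nonterminal B, add B -> .γ for every B-production
Closure: [S' -> .S, S -> .dA, S -> .bd]


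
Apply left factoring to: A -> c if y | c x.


Common prefix: 'c'
Factored: A -> c A', A' -> if y | x


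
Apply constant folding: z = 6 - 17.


6 - 17 = -11 at compile time
Optimized: z = -11


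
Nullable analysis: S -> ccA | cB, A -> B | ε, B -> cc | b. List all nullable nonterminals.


A nonterminal is nullable iff some alternative derives ε (directly, or every symbol in it is nullable)
Nullable: {A}


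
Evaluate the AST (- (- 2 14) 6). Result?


Evaluate inner: (- 2 14) = -12
Evaluate root: (- -12 6) = -18
Result: -18


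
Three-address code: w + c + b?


Break into single-operator statements:
t1 = w + c
t2 = t1 + b


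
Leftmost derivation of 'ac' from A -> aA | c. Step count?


Derivation: A => aA => ac
Steps: 2


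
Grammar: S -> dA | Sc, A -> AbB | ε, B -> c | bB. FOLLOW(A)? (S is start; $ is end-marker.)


$ ∈ FOLLOW(S). For each A -> αBβ: add FIRST(β)\{ε} to FOLLOW(B); if β nullable, add FOLLOW(A).
FOLLOW(A) = {$, b, c}


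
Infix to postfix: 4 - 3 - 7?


Left to right (same or higher precedence on left)
Postfix: 4 3 - 7 -


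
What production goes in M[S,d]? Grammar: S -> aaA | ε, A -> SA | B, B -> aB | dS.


For [S, d]: ε is nullable and 'd' ∈ FOLLOW(S)
Entry: S -> ε


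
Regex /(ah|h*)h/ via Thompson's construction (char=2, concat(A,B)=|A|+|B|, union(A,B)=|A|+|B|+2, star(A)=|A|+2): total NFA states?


Syntax tree has 4 char leaf(s), 1 union(s), 1 star(s)
chars contribute 4×2 = 8; each union adds +2; each star adds +2
Total: 8 + 2 + 2 = 12 states


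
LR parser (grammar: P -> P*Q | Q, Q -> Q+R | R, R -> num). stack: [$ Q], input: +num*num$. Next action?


shift '+' to continue Q -> Q+R
Action: shift


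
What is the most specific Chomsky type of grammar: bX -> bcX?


LHS has context (more than one symbol) and |LHS| ≤ |RHS|
Classification: Type 1 (Context-Sensitive)


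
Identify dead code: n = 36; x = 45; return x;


n is assigned but never read
Dead: 'n = 36'


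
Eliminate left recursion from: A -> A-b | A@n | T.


Left-recursive alternatives: A-b, A@n; non-recursive: T
Introduce A': A -> TA', A' -> -bA' | @nA' | ε


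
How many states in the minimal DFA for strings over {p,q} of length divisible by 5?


Track length mod 5: states 0..4, accept at 0
Minimal DFA: 5 states


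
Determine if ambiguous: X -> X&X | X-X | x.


'x&x-x' has two parse trees (no precedence encoded between & and -)
Ambiguous


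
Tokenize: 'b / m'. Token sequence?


Scan left to right, longest-match per lexeme
Tokens: ID(b), OP(/), ID(m)


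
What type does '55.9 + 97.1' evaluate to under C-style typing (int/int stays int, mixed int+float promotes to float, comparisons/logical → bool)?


Operand types: float + float
Rule: mixed int/float promotes to float; int/int stays int
Result type: float


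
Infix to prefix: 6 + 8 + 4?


left-to-right (same/higher precedence on left): tree is (+ (+ 6 8) 4)
Prefix: + + 6 8 4


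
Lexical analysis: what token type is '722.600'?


Pattern: digits with a decimal point
Type: FLOAT_LITERAL


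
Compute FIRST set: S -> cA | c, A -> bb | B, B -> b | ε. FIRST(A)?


Per alternative of A: FIRST(bb) = {b}; FIRST(B) = {b, ε}
FIRST(A) = {b, ε}


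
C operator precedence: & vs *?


'*' is multiplicative (level 10); '&' is bitwise AND (level 5)
Higher level binds tighter
'*' has higher precedence than '&'


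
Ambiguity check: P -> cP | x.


right-linear, alternatives start with distinct terminals 'c' vs 'x': unique leftmost derivation
Unambiguous


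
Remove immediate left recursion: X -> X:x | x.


Left-recursive alternatives: X:x; non-recursive: x
Introduce X': X -> xX', X' -> :xX' | ε


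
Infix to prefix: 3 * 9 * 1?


left-to-right (same/higher precedence on left): tree is (* (* 3 9) 1)
Prefix: * * 3 9 1


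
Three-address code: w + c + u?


Break into single-operator statements:
t1 = w + c
t2 = t1 + u


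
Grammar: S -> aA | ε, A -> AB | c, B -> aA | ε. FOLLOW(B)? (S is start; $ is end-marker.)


$ ∈ FOLLOW(S). For each A -> αBβ: add FIRST(β)\{ε} to FOLLOW(B); if β nullable, add FOLLOW(A).
FOLLOW(B) = {$, a}


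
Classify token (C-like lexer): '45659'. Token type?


Pattern: digits only
Type: INTEGER_LITERAL


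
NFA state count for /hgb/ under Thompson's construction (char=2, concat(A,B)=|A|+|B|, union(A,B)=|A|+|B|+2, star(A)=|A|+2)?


Syntax tree has 3 char leaf(s), 0 union(s), 0 star(s)
chars contribute 3×2 = 6; each union adds +2; each star adds +2
Total: 6 + 0 + 0 = 6 states


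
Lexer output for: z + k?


Scan left to right, longest-match per lexeme
Tokens: ID(z), OP(+), ID(k)


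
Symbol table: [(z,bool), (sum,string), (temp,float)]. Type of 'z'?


Lookup 'z' → type bool


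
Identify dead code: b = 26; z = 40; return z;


b is assigned but never read
Dead: 'b = 26'


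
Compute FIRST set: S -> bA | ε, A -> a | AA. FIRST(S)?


Per alternative of S: FIRST(bA) = {b}; FIRST(ε) = {ε}
FIRST(S) = {b, ε}


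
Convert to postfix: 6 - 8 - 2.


Left to right (same or higher precedence on left)
Postfix: 6 8 - 2 -


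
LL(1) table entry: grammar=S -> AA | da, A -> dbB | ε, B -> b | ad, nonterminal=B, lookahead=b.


For [B, b]: 'b' ∈ FIRST(b)
Entry: B -> b


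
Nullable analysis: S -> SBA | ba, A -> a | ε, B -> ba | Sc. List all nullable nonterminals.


A nonterminal is nullable iff some alternative derives ε (directly, or every symbol in it is nullable)
Nullable: {A}


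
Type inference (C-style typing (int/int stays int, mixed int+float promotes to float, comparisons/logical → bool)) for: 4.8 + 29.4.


Operand types: float + float
Rule: mixed int/float promotes to float; int/int stays int
Result type: float


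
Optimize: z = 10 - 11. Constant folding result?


10 - 11 = -1 at compile time
Optimized: z = -1


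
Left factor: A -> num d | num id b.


Common prefix: 'num'
Factored: A -> num A', A' -> d | id b


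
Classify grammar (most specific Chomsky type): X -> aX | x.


Right-linear: every RHS is a terminal or a terminal followed by one nonterminal
Classification: Type 3 (Regular)


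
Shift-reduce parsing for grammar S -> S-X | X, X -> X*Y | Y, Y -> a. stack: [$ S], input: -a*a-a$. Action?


shift '-' to continue S -> S-X
Action: shift


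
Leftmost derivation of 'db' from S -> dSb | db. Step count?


Derivation: S => db
Steps: 1


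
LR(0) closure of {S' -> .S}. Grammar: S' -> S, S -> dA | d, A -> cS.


Start: S' -> .S
For each item with dot before a nonterminal B, add B -> .γ for every B-production
Closure: [S' -> .S, S -> .dA, S -> .d]


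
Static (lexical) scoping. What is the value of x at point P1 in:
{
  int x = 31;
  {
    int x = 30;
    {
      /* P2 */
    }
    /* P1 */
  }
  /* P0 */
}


x declared in the same block as P1
x = 30


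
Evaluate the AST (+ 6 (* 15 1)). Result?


Evaluate inner: (* 15 1) = 15
Evaluate root: (+ 6 15) = 21
Result: 21


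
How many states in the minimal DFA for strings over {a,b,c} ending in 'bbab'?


Track the longest suffix of input matching a prefix of 'bbab': 5 classes (prefixes of length 0..4)
Minimal DFA: 5 states


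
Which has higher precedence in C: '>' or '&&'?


'>' is relational (level 7); '&&' is logical AND (level 2)
Higher level binds tighter
'>' has higher precedence than '&&'


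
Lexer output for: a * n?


Scan left to right, longest-match per lexeme
Tokens: ID(a), OP(*), ID(n)


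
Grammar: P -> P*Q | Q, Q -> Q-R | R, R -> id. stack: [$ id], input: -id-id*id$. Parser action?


'id' on top is the handle for R -> id
Action: reduce (R -> id)


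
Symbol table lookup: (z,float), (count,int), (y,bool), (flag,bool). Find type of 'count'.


Lookup 'count' → type int


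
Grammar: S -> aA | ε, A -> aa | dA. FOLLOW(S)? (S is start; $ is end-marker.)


$ ∈ FOLLOW(S). For each A -> αBβ: add FIRST(β)\{ε} to FOLLOW(B); if β nullable, add FOLLOW(A).
FOLLOW(S) = {$}


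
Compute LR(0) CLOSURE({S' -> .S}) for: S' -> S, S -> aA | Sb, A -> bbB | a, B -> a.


Start: S' -> .S
For each item with dot before a nonterminal B, add B -> .γ for every B-production
Closure: [S' -> .S, S -> .aA, S -> .Sb]


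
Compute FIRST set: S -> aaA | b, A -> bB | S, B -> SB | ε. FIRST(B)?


Per alternative of B: FIRST(SB) = {a, b}; FIRST(ε) = {ε}
FIRST(B) = {a, b, ε}


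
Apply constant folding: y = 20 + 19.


20 + 19 = 39 at compile time
Optimized: y = 39


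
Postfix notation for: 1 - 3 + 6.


Left to right (same or higher precedence on left)
Postfix: 1 3 - 6 +


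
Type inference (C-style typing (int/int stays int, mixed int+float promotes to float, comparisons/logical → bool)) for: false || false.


Operand types: bool || bool
Rule: logical operators take bool operands and yield bool
Result type: bool


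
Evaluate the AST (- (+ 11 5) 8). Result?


Evaluate inner: (+ 11 5) = 16
Evaluate root: (- 16 8) = 8
Result: 8


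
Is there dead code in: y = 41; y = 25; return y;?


first assignment to y is overwritten before any read
Dead: 'y = 41'


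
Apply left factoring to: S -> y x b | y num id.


Common prefix: 'y'
Factored: S -> y S', S' -> x b | num id


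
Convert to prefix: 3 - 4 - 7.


left-to-right (same/higher precedence on left): tree is (- (- 3 4) 7)
Prefix: - - 3 4 7


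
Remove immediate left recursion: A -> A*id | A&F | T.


Left-recursive alternatives: A*id, A&F; non-recursive: T
Introduce A': A -> TA', A' -> *idA' | &FA' | ε


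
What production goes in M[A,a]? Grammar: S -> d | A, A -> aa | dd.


For [A, a]: 'a' ∈ FIRST(aa)
Entry: A -> aa


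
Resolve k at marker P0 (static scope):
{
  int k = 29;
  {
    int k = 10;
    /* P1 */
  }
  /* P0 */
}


k declared in the same block as P0
k = 29


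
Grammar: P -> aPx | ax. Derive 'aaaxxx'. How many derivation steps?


Derivation: P => aPx => aaPxx => aaaxxx
Steps: 3


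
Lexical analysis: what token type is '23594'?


Pattern: digits only
Type: INTEGER_LITERAL


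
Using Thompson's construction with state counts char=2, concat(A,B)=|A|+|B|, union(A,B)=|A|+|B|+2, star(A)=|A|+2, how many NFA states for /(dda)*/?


Syntax tree has 3 char leaf(s), 0 union(s), 1 star(s)
chars contribute 3×2 = 6; each union adds +2; each star adds +2
Total: 6 + 0 + 2 = 8 states


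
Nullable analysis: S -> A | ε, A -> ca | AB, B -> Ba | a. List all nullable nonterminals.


A nonterminal is nullable iff some alternative derives ε (directly, or every symbol in it is nullable)
Nullable: {S}


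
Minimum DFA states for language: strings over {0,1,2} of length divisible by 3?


Track length mod 3: states 0..2, accept at 0
Minimal DFA: 3 states


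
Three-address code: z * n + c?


Break into single-operator statements:
t1 = z * n
t2 = t1 + c


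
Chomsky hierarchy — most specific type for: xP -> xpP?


LHS has context (more than one symbol) and |LHS| ≤ |RHS|
Classification: Type 1 (Context-Sensitive)


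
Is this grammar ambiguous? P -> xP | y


right-linear, alternatives start with distinct terminals 'x' vs 'y': unique leftmost derivation
Unambiguous


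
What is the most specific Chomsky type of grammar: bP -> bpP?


LHS has context (more than one symbol) and |LHS| ≤ |RHS|
Classification: Type 1 (Context-Sensitive)


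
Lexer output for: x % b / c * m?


Scan left to right, longest-match per lexeme
Tokens: ID(x), OP(%), ID(b), OP(/), ID(c), OP(*), ID(m)


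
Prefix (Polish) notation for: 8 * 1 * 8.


left-to-right (same/higher precedence on left): tree is (* (* 8 1) 8)
Prefix: * * 8 1 8


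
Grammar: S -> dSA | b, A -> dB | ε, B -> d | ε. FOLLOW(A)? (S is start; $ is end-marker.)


$ ∈ FOLLOW(S). For each A -> αBβ: add FIRST(β)\{ε} to FOLLOW(B); if β nullable, add FOLLOW(A).
FOLLOW(A) = {$, d}


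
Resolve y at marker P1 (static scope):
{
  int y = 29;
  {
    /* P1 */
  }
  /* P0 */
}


P1's block does not declare y; resolves to the enclosing declaration at depth 0
y = 29


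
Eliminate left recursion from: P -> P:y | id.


Left-recursive alternatives: P:y; non-recursive: id
Introduce P': P -> idP', P' -> :yP' | ε


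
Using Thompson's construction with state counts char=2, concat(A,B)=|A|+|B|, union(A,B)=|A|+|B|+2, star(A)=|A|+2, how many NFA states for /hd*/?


Syntax tree has 2 char leaf(s), 0 union(s), 1 star(s)
chars contribute 2×2 = 4; each union adds +2; each star adds +2
Total: 4 + 0 + 2 = 6 states


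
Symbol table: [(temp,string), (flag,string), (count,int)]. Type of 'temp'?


Lookup 'temp' → type string


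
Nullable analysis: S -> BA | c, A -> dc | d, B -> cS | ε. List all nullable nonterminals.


A nonterminal is nullable iff some alternative derives ε (directly, or every symbol in it is nullable)
Nullable: {B}


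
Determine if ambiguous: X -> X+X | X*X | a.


'a+a*a' has two parse trees (no precedence encoded between + and *)
Ambiguous


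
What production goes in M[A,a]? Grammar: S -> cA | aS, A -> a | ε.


For [A, a]: 'a' ∈ FIRST(a)
Entry: A -> a


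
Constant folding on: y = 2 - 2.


2 - 2 = 0 at compile time
Optimized: y = 0


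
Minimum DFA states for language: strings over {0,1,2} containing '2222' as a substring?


KMP-style automaton: 4 progress states + 1 absorbing accept = 5
Minimal DFA: 5 states


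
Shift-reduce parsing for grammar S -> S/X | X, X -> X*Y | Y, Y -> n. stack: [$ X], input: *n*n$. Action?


shift '*' to continue X -> X*Y
Action: shift


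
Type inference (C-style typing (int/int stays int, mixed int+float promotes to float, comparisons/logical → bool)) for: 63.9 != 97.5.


Operand types: float != float
Rule: comparison yields bool
Result type: bool


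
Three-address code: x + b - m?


Break into single-operator statements:
t1 = x + b
t2 = t1 - m


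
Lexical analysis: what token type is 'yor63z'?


Pattern: letter/underscore followed by alphanumerics, not a keyword
Type: IDENTIFIER


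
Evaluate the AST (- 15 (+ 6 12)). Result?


Evaluate inner: (+ 6 12) = 18
Evaluate root: (- 15 18) = -3
Result: -3


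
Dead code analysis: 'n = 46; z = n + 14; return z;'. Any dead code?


n is read by z's definition; z is returned
No dead code


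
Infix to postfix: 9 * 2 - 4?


Left to right (same or higher precedence on left)
Postfix: 9 2 * 4 -


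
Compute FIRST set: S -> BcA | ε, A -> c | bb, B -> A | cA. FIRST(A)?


Per alternative of A: FIRST(c) = {c}; FIRST(bb) = {b}
FIRST(A) = {b, c}


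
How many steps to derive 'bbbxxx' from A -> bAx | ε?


Derivation: A => bAx => bbAxx => bbbAxxx => bbbxxx
Steps: 4


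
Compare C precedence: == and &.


'==' is equality (level 6); '&' is bitwise AND (level 5)
Higher level binds tighter
'==' has higher precedence than '&'


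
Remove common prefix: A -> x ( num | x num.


Common prefix: 'x'
Factored: A -> x A', A' -> ( num | num


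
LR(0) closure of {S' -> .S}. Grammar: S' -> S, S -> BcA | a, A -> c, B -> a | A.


Start: S' -> .S
For each item with dot before a nonterminal B, add B -> .γ for every B-production
Closure: [S' -> .S, S -> .BcA, S -> .a, B -> .a, B -> .A, A -> .c]


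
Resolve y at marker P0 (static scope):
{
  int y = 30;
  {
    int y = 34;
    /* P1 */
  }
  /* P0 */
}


y declared in the same block as P0
y = 30


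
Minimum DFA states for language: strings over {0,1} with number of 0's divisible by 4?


Track (count of 0) mod 4: states 0..3, accept at 0
Minimal DFA: 4 states


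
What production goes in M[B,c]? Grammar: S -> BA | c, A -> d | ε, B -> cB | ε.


For [B, c]: 'c' ∈ FIRST(cB)
Entry: B -> cB


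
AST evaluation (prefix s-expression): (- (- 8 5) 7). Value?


Evaluate inner: (- 8 5) = 3
Evaluate root: (- 3 7) = -4
Result: -4


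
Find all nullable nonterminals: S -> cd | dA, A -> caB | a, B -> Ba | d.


A nonterminal is nullable iff some alternative derives ε (directly, or every symbol in it is nullable)
Nullable: {}


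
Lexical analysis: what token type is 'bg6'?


Pattern: letter/underscore followed by alphanumerics, not a keyword
Type: IDENTIFIER


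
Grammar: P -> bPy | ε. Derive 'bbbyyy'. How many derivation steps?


Derivation: P => bPy => bbPyy => bbbPyyy => bbbyyy
Steps: 4


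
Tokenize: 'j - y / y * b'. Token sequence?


Scan left to right, longest-match per lexeme
Tokens: ID(j), OP(-), ID(y), OP(/), ID(y), OP(*), ID(b)


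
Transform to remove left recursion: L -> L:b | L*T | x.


Left-recursive alternatives: L:b, L*T; non-recursive: x
Introduce L': L -> xL', L' -> :bL' | *TL' | ε


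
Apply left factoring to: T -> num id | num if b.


Common prefix: 'num'
Factored: T -> num T', T' -> id | if b


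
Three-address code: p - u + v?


Break into single-operator statements:
t1 = p - u
t2 = t1 + v


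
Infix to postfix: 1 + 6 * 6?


* has higher precedence, evaluate 6*6 first
Postfix: 1 6 6 * +


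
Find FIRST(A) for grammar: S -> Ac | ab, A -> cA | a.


Per alternative of A: FIRST(cA) = {c}; FIRST(a) = {a}
FIRST(A) = {a, c}


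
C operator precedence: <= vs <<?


'<<' is shift (level 8); '<=' is relational (level 7)
Higher level binds tighter
'<<' has higher precedence than '<='


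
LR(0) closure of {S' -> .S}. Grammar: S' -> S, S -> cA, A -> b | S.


Start: S' -> .S
For each item with dot before a nonterminal B, add B -> .γ for every B-production
Closure: [S' -> .S, S -> .cA]


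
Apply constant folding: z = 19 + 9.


19 + 9 = 28 at compile time
Optimized: z = 28


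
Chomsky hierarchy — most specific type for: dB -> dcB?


LHS has context (more than one symbol) and |LHS| ≤ |RHS|
Classification: Type 1 (Context-Sensitive)


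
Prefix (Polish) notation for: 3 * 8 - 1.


left-to-right (same/higher precedence on left): tree is (- (* 3 8) 1)
Prefix: - * 3 8 1


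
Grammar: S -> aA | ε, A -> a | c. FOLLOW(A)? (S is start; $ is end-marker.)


$ ∈ FOLLOW(S). For each A -> αBβ: add FIRST(β)\{ε} to FOLLOW(B); if β nullable, add FOLLOW(A).
FOLLOW(A) = {$}


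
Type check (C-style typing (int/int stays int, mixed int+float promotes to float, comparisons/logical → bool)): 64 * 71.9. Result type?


Operand types: int * float
Rule: mixed int/float promotes to float; int/int stays int
Result type: float


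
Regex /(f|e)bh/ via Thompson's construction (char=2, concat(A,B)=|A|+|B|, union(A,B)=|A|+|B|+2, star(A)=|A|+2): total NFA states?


Syntax tree has 4 char leaf(s), 1 union(s), 0 star(s)
chars contribute 4×2 = 8; each union adds +2; each star adds +2
Total: 8 + 2 + 0 = 10 states


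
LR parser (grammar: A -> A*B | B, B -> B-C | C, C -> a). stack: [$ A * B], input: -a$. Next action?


'-' can extend B; shift to build B -> B-C
Action: shift


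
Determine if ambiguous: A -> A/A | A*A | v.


'v/v*v' has two parse trees (no precedence encoded between / and *)
Ambiguous


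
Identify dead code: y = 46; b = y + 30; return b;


y is read by b's definition; b is returned
No dead code


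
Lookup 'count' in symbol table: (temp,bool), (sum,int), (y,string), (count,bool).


Lookup 'count' → type bool


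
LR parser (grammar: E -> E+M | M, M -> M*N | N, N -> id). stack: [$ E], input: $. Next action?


start symbol E on stack, input exhausted
Action: accept


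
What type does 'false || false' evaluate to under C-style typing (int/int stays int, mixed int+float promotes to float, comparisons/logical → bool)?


Operand types: bool || bool
Rule: logical operators take bool operands and yield bool
Result type: bool


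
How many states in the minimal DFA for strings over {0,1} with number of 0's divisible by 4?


Track (count of 0) mod 4: states 0..3, accept at 0
Minimal DFA: 4 states


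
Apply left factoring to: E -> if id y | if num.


Common prefix: 'if'
Factored: E -> if E', E' -> id y | num


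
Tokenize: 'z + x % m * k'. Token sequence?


Scan left to right, longest-match per lexeme
Tokens: ID(z), OP(+), ID(x), OP(%), ID(m), OP(*), ID(k)


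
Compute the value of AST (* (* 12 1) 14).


Evaluate inner: (* 12 1) = 12
Evaluate root: (* 12 14) = 168
Result: 168


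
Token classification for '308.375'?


Pattern: digits with a decimal point
Type: FLOAT_LITERAL


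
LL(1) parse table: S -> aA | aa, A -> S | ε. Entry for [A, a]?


For [A, a]: 'a' ∈ FIRST(S)
Entry: A -> S


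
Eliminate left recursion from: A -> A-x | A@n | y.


Left-recursive alternatives: A-x, A@n; non-recursive: y
Introduce A': A -> yA', A' -> -xA' | @nA' | ε


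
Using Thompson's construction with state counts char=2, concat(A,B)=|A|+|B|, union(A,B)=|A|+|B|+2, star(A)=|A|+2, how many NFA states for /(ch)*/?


Syntax tree has 2 char leaf(s), 0 union(s), 1 star(s)
chars contribute 2×2 = 4; each union adds +2; each star adds +2
Total: 4 + 0 + 2 = 6 states


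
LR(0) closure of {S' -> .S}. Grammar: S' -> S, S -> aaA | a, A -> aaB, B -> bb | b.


Start: S' -> .S
For each item with dot before a nonterminal B, add B -> .γ for every B-production
Closure: [S' -> .S, S -> .aaA, S -> .a]


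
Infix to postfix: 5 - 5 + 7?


Left to right (same or higher precedence on left)
Postfix: 5 5 - 7 +


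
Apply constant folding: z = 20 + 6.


20 + 6 = 26 at compile time
Optimized: z = 26


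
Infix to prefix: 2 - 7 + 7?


left-to-right (same/higher precedence on left): tree is (+ (- 2 7) 7)
Prefix: + - 2 7 7


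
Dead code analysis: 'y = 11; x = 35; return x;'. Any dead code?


y is assigned but never read
Dead: 'y = 11'


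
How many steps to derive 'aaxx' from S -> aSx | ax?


Derivation: S => aSx => aaxx
Steps: 2


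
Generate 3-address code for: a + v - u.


Break into single-operator statements:
t1 = a + v
t2 = t1 - u


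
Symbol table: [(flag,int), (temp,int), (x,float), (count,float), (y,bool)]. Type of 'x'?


Lookup 'x' → type float


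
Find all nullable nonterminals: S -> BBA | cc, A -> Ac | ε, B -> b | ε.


A nonterminal is nullable iff some alternative derives ε (directly, or every symbol in it is nullable)
Nullable: {A, B, S}


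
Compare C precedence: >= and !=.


'>=' is relational (level 7); '!=' is equality (level 6)
Higher level binds tighter
'>=' has higher precedence than '!='


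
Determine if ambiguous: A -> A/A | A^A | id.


'id/id^id' has two parse trees (no precedence encoded between / and ^)
Ambiguous


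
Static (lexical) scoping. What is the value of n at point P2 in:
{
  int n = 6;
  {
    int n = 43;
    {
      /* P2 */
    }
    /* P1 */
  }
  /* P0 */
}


P2's block does not declare n; resolves to the enclosing declaration at depth 1
n = 43


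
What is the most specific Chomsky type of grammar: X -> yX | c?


Right-linear: every RHS is a terminal or a terminal followed by one nonterminal
Classification: Type 3 (Regular)


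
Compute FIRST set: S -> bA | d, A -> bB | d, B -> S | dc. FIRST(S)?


Per alternative of S: FIRST(bA) = {b}; FIRST(d) = {d}
FIRST(S) = {b, d}


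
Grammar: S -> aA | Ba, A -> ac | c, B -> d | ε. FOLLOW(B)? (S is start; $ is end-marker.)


$ ∈ FOLLOW(S). For each A -> αBβ: add FIRST(β)\{ε} to FOLLOW(B); if β nullable, add FOLLOW(A).
FOLLOW(B) = {a}


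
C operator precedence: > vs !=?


'>' is relational (level 7); '!=' is equality (level 6)
Higher level binds tighter
'>' has higher precedence than '!='


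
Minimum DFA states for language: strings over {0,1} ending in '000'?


Track the longest suffix of input matching a prefix of '000': 4 classes (prefixes of length 0..3)
Minimal DFA: 4 states


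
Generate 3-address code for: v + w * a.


Break into single-operator statements:
t1 = w * a
t2 = v + t1


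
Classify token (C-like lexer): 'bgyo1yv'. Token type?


Pattern: letter/underscore followed by alphanumerics, not a keyword
Type: IDENTIFIER


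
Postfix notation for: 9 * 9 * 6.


Left to right (same or higher precedence on left)
Postfix: 9 9 * 6 *


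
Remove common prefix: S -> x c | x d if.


Common prefix: 'x'
Factored: S -> x S', S' -> c | d if


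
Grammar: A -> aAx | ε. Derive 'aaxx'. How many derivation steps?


Derivation: A => aAx => aaAxx => aaxx
Steps: 3


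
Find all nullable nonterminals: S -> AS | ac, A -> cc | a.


A nonterminal is nullable iff some alternative derives ε (directly, or every symbol in it is nullable)
Nullable: {}


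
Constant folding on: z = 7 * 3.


7 * 3 = 21 at compile time
Optimized: z = 21


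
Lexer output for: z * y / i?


Scan left to right, longest-match per lexeme
Tokens: ID(z), OP(*), ID(y), OP(/), ID(i)


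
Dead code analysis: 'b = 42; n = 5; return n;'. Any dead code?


b is assigned but never read
Dead: 'b = 42'


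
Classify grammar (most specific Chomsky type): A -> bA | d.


Right-linear: every RHS is a terminal or a terminal followed by one nonterminal
Classification: Type 3 (Regular)


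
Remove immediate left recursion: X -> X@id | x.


Left-recursive alternatives: X@id; non-recursive: x
Introduce X': X -> xX', X' -> @idX' | ε


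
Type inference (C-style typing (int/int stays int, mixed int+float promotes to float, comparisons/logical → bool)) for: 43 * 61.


Operand types: int * int
Rule: mixed int/float promotes to float; int/int stays int
Result type: int


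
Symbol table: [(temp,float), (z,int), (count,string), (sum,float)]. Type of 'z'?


Lookup 'z' → type int


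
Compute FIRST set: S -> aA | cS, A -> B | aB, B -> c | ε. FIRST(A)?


Per alternative of A: FIRST(B) = {c, ε}; FIRST(aB) = {a}
FIRST(A) = {a, c, ε}


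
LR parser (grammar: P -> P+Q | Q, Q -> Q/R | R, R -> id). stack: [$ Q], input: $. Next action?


lookahead ∉ {/} so Q won't extend; reduce P -> Q
Action: reduce (P -> Q)


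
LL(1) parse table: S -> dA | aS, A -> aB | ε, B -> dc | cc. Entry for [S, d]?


For [S, d]: 'd' ∈ FIRST(dA)
Entry: S -> dA


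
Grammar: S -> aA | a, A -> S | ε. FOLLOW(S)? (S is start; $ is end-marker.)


$ ∈ FOLLOW(S). For each A -> αBβ: add FIRST(β)\{ε} to FOLLOW(B); if β nullable, add FOLLOW(A).
FOLLOW(S) = {$}
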